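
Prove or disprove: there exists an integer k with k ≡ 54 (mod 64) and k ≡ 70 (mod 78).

k = 694

gcd(64, 78) = 2. A simultaneous solution exists iff 54 ≡ 70 (mod 2); here 54 mod 2 = 0 = 70 mod 2, so it does.
Put k = 54 + 64t, so we need 64t ≡ 16 (mod 78), equivalently (divide by 2) 32t ≡ 8 (mod 39).
Invert 32 mod 39 by the Euclidean algorithm: 39 = 1·32 + 7, 32 = 4·7 + 4, 7 = 1·4 + 3, 4 = 1·3 + 1, 3 = 3·1 + 0; back-substituting, 1 = 4 − 1·3 = 4 − (7 − 1·4) = −7 + 2·4 = −7 + 2·(32 − 4·7) = 2·32 − 9·7 = 2·32 − 9·(39 − 1·32) = −9·39 + 11·32. Hence 32·11 ≡ 1, so 32⁻¹ ≡ 11 (mod 39).
Multiplying by 11: t ≡ 11·8 = 88 ≡ 10 (mod 39).
Then k = 54 + 64·10 = 694.
Check: 694 mod 64 = 54, 694 mod 78 = 70. ✓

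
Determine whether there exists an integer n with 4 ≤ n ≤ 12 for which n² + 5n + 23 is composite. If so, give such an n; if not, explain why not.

No, no such integer n in that range exists.

The values for n = 4, 5, …, 12 are 59, 73, 89, 107, 127, 149, 173, 199, 227, and each of these is prime.
So no value in the range makes the expression composite.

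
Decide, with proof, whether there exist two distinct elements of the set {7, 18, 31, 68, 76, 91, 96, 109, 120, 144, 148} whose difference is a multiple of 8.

Both 7 and 31 leave remainder 7 on division by 8; their difference 24 = 3·8 is a multiple of 8.

Yes: 7 and 31.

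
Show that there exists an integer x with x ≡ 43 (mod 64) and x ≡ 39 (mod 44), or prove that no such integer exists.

x = 171

The moduli are not coprime: gcd(64, 44) = 4. Compatibility requires 4 ∣ (39 − 43) = -4, which holds, so solutions exist.
The integers ≡ 43 (mod 64) are 43, 107, 171, …; their remainders mod 44 are 43, 19, 39, so x = 171 is the first that is ≡ 39 (mod 44).
Indeed 171 ≡ 43 (mod 64) and 171 ≡ 39 (mod 44).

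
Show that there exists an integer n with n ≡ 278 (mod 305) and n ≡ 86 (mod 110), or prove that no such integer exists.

Both moduli are multiples of 5 = gcd(305, 110), so any solution would satisfy n ≡ 278 and n ≡ 86 modulo 5 simultaneously.
These are incompatible: 278 − 86 = 192 is not divisible by 5.
Hence the system has no solution.

No such integer exists.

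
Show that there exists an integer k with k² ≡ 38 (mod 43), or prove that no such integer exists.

k = 34 works: 34² = 1156, and 1156 − 38 = 1118 = 26·43.

k = 34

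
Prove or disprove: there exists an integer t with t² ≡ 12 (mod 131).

t = 55

Take t = 55. Then 55² = 3025 = 23·131 + 12, so 55² ≡ 12 (mod 131).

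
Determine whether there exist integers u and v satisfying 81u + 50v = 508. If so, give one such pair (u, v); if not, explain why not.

81 and 50 are coprime, so 81u + 50v ranges over all of ℤ.
Euclidean algorithm: 81 = 1·50 + 31, 50 = 1·31 + 19, 31 = 1·19 + 12, 19 = 1·12 + 7, 12 = 1·7 + 5, 7 = 1·5 + 2, 5 = 2·2 + 1, 2 = 2·1 + 0.
Unwinding: 1 = 5 − 2·2 = 5 − 2·(7 − 1·5) = −2·7 + 3·5 = −2·7 + 3·(12 − 1·7) = 3·12 − 5·7 = 3·12 − 5·(19 − 1·12) = −5·19 + 8·12 = −5·19 + 8·(31 − 1·19) = 8·31 − 13·19 = 8·31 − 13·(50 − 1·31) = −13·50 + 21·31 = −13·50 + 21·(81 − 1·50) = 21·81 − 34·50, i.e. 81·21 + 50·(-34) = 1.
Multiplying through by 508: u = 21·508 = 10668, v = (-34)·508 = -17272 is a solution.
Shifting by a multiple of (50, −81) keeps it a solution: u = 10668 − 213·50 = 18, v = -17272 + 213·81 = -19.
Indeed 81·18 + 50·(-19) = 1458 − 950 = 508.

u = 18, v = -19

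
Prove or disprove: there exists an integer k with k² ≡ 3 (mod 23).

k = 16

k = 16 works: 16² = 256, and 256 − 3 = 253 = 11·23.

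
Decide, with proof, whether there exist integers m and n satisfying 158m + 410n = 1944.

m = 168, n = -60

Every value of 158m + 410n is a multiple of gcd(158, 410) = 2; since 2 ∣ 1944, solutions exist.
Dividing through by 2 reduces the equation to 79m + 205n = 972.
Run the Euclidean algorithm on 205 and 79: 205 = 2·79 + 47, 79 = 1·47 + 32, 47 = 1·32 + 15, 32 = 2·15 + 2, 15 = 7·2 + 1, 2 = 2·1 + 0.
Unwinding: 1 = 15 − 7·2 = 15 − 7·(32 − 2·15) = −7·32 + 15·15 = −7·32 + 15·(47 − 1·32) = 15·47 − 22·32 = 15·47 − 22·(79 − 1·47) = −22·79 + 37·47 = −22·79 + 37·(205 − 2·79) = 37·205 − 96·79, i.e. 79·(-96) + 205·37 = 1.
Scaling by 972 gives the particular solution (m, n) = (-93312, 35964).
Adding 456·205 to m and subtracting 456·79 from n gives the tidier solution (168, -60).
Indeed 158·168 + 410·(-60) = 26544 − 24600 = 1944.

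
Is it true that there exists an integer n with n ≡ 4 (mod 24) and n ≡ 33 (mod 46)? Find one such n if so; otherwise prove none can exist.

No such integer exists.

gcd(24, 46) = 2. If n ≡ 4 (mod 24) and n ≡ 33 (mod 46), then n ≡ 4 (mod 2) and n ≡ 33 (mod 2).
These are incompatible: 4 − 33 = -29 is not divisible by 2.
Hence the system has no solution.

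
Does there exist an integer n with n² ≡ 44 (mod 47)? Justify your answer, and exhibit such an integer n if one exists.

47 is prime, so by Euler's criterion 44 is a square mod 47 iff 44^((47−1)/2) = 44^23 ≡ 1 (mod 47).
Squaring successively (mod 47): 44^2 = 1936 ≡ 9; 44^4 ≡ 9² = 81 ≡ 34; 44^8 ≡ 34² = 1156 ≡ 28; 44^16 ≡ 28² = 784 ≡ 32.
Since 23 = 16 + 4 + 2 + 1, 44^23 ≡ 32 · 34 · 9 · 44; multiplying out mod 47: 32·34 = 1088 ≡ 7, then 7·9 = 63 ≡ 16, then 16·44 = 704 ≡ 46. Thus 44^23 ≡ 46 ≡ −1 (mod 47).
The value −1 means 44 is a non-residue modulo 47, so n² ≡ 44 (mod 47) is impossible.

There is no such integer.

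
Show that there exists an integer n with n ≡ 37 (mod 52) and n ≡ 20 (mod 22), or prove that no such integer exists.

No, no such integer exists.

gcd(52, 22) = 2. If n ≡ 37 (mod 52) and n ≡ 20 (mod 22), then n ≡ 37 (mod 2) and n ≡ 20 (mod 2).
These are incompatible: 37 − 20 = 17 is not divisible by 2.
So no integer satisfies both congruences.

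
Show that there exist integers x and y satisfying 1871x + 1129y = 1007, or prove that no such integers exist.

Since gcd(1871, 1129) = 1, every integer is an integer combination of 1871 and 1129.
Run the Euclidean algorithm on 1871 and 1129: 1871 = 1·1129 + 742, 1129 = 1·742 + 387, 742 = 1·387 + 355, 387 = 1·355 + 32, 355 = 11·32 + 3, 32 = 10·3 + 2, 3 = 1·2 + 1, 2 = 2·1 + 0.
Unwinding: 1 = 3 − 1·2 = 3 − (32 − 10·3) = −32 + 11·3 = −32 + 11·(355 − 11·32) = 11·355 − 122·32 = 11·355 − 122·(387 − 1·355) = −122·387 + 133·355 = −122·387 + 133·(742 − 1·387) = 133·742 − 255·387 = 133·742 − 255·(1129 − 1·742) = −255·1129 + 388·742 = −255·1129 + 388·(1871 − 1·1129) = 388·1871 − 643·1129, i.e. 1871·388 + 1129·(-643) = 1.
Multiplying through by 1007: x = 388·1007 = 390716, y = (-643)·1007 = -647501 is a solution.
The general solution is x = 390716 + 1129k, y = -647501 − 1871k; taking k = -346 gives the smaller pair x = 82, y = -135.
Indeed 1871·82 + 1129·(-135) = 153422 − 152415 = 1007.

x = 82, y = -135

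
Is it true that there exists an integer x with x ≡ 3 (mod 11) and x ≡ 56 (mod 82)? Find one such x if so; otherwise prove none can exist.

The moduli 11 and 82 are coprime, so by the Chinese Remainder Theorem a unique solution modulo 902 exists.
Any solution of the first congruence is x = 3 + 11t; substituting into the second, 11t ≡ 56 − 3 ≡ 53 (mod 82).
Invert 11 mod 82 by the Euclidean algorithm: 82 = 7·11 + 5, 11 = 2·5 + 1, 5 = 5·1 + 0; back-substituting, 1 = 11 − 2·5 = 11 − 2·(82 − 7·11) = −2·82 + 15·11. Hence 11·15 ≡ 1, so 11⁻¹ ≡ 15 (mod 82).
Multiplying by 15: t ≡ 15·53 = 795 ≡ 57 (mod 82).
With t = 57: x = 3 + 11·57 = 630.
Check: 630 mod 11 = 3, 630 mod 82 = 56. ✓

x = 630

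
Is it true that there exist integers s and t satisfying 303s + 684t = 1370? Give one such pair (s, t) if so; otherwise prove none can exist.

There are no such integers.

Any value of 303s + 684t is a multiple of gcd(303, 684) = 3.
But 1370 is not a multiple of 3 (it leaves remainder 2).
Hence no integers s, t satisfy the equation.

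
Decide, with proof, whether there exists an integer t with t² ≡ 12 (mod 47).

t = 23

t = 23 works: 23² = 529, and 529 − 12 = 517 = 11·47.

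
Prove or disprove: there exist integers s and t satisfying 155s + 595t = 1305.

Every value of 155s + 595t is a multiple of gcd(155, 595) = 5; since 5 ∣ 1305, solutions exist.
Dividing through by 5 reduces the equation to 31s + 119t = 261.
Run the Euclidean algorithm on 119 and 31: 119 = 3·31 + 26, 31 = 1·26 + 5, 26 = 5·5 + 1, 5 = 5·1 + 0.
Working back up the chain: 1 = 26 − 5·5 = 26 − 5·(31 − 1·26) = −5·31 + 6·26 = −5·31 + 6·(119 − 3·31) = 6·119 − 23·31. So 31·(-23) + 119·6 = 1.
Multiplying through by 261: s = (-23)·261 = -6003, t = 6·261 = 1566 is a solution.
Adding 51·119 to s and subtracting 51·31 from t gives the tidier solution (66, -15).
Check: 155·66 + 595·(-15) = 10230 − 8925 = 1305. ✓

s = 66, t = -15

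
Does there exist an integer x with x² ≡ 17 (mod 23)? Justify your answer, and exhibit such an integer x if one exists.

Apply Euler's criterion with the prime 23: 17 is a quadratic residue iff 17^11 ≡ 1 (mod 23), and a non-residue iff it is ≡ −1.
Repeated squaring mod 23: 17^2 = 289 ≡ 13; 17^4 ≡ 13² = 169 ≡ 8; 17^8 ≡ 8² = 64 ≡ 18.
Since 11 = 8 + 2 + 1, 17^11 ≡ 18 · 13 · 17; multiplying out mod 23: 18·13 = 234 ≡ 4, then 4·17 = 68 ≡ 22. Thus 17^11 ≡ 22 ≡ −1 (mod 23).
By Euler's criterion 17 is a quadratic non-residue mod 23: no x satisfies x² ≡ 17 (mod 23).

No such integer exists.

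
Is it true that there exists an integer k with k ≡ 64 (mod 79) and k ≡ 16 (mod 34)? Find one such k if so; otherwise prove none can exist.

gcd(79, 34) = 1, so the Chinese Remainder Theorem guarantees exactly one residue class mod 2686 satisfying both.
Any solution of the first congruence is k = 64 + 79t; substituting into the second, 79t ≡ 16 − 64 ≡ 20 (mod 34).
79 ≡ 11 (mod 34), so this reads 11t ≡ 20 (mod 34). To invert 11 modulo 34: 34 = 3·11 + 1, 11 = 11·1 + 0, and unwinding, 1 = 34 − 3·11. Thus 11⁻¹ ≡ -3 ≡ 31 (mod 34).
Therefore t ≡ 31·20 = 620 ≡ 8 (mod 34).
With t = 8: k = 64 + 79·8 = 696.
Indeed 696 ≡ 64 (mod 79) and 696 ≡ 16 (mod 34).

k = 696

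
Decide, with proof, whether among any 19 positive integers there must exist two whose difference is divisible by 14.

Partition the integers by their residue mod 14; there are 14 classes.
Since 19 > 14, two of the 19 integers must share a residue class by the pigeonhole principle; call them a and b.
Then a ≡ b (mod 14), i.e. 14 ∣ (a − b).

Yes, this is always true.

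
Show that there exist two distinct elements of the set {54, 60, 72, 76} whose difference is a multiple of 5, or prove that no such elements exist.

Reduce each element modulo 5: 54↦4, 60↦0, 72↦2, 76↦1.
No residue repeats among the 4 elements, so no pair has difference ≡ 0 (mod 5).

No, no such pair exists.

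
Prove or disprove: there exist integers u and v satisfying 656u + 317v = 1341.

Since gcd(656, 317) = 1, every integer is an integer combination of 656 and 317.
Run the Euclidean algorithm on 656 and 317: 656 = 2·317 + 22, 317 = 14·22 + 9, 22 = 2·9 + 4, 9 = 2·4 + 1, 4 = 4·1 + 0.
Unwinding: 1 = 9 − 2·4 = 9 − 2·(22 − 2·9) = −2·22 + 5·9 = −2·22 + 5·(317 − 14·22) = 5·317 − 72·22 = 5·317 − 72·(656 − 2·317) = −72·656 + 149·317, i.e. 656·(-72) + 317·149 = 1.
Scaling by 1341 gives the particular solution (u, v) = (-96552, 199809).
Adding 305·317 to u and subtracting 305·656 from v gives the tidier solution (133, -271).
Indeed 656·133 + 317·(-271) = 87248 − 85907 = 1341.

u = 133, v = -271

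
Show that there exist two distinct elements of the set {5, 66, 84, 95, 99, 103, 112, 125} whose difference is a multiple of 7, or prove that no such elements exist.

Both 5 and 103 leave remainder 5 on division by 7; their difference 98 = 14·7 is a multiple of 7.

5 and 103 are such a pair.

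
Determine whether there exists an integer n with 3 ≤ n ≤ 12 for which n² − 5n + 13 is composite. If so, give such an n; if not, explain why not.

n = 7

At n = 7: 7² − 5·7 + 13 = 27 = 3·9, which is composite.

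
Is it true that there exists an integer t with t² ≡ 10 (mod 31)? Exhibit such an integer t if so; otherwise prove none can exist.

t = 17 works: 17² = 289, and 289 − 10 = 279 = 9·31.

t = 17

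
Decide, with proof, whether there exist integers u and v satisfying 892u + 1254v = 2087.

No such integers exist.

Both 892 and 1254 are divisible by gcd(892, 1254) = 2, hence so is any combination 892u + 1254v.
However 2087 leaves remainder 1 on division by 2.
Hence no integers u, v satisfy the equation.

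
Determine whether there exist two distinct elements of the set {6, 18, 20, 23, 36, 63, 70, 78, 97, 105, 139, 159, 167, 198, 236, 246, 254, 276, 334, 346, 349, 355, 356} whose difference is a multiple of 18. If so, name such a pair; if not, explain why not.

Reduce each element mod 18: 6↦6, 18↦0, 20↦2, 23↦5, 36↦0, 63↦9, 70↦16, 78↦6, 97↦7, 105↦15, 139↦13, 159↦15, 167↦5, 198↦0, 236↦2, 246↦12, 254↦2, 276↦6, 334↦10, 346↦4, 349↦7, 355↦13, 356↦14. The residue 6 repeats (at 6 and 78), and 78 − 6 = 72 = 4·18.

6 and 78 are such a pair.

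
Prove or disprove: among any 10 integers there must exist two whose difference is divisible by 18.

No; for instance {51, 52, 53, 54, 55, 56, 57, 58, 59, 60} is a counterexample.

Take the 10 consecutive integers 51, 52, …, 60: their residues mod 18 are all distinct because 10 ≤ 18.
Any two of them differ by at most 9 < 18 and by at least 1, so no difference is a multiple of 18.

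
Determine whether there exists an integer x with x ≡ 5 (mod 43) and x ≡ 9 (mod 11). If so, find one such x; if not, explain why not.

x = 306

Since 43 and 11 share no common factor, CRT says the pair of congruences has a solution (unique mod 473).
Write x = 5 + 43t and require 5 + 43t ≡ 9 (mod 11), i.e. 43t ≡ 4 (mod 11).
43 ≡ 10 (mod 11), so this reads 10t ≡ 4 (mod 11). Note 10·10 = 100 ≡ 1 (mod 11) (as 100 − 1 = 9·11), so 10⁻¹ ≡ 10.
Multiplying by 10: t ≡ 10·4 = 40 ≡ 7 (mod 11).
With t = 7: x = 5 + 43·7 = 306.
Indeed 306 ≡ 5 (mod 43) and 306 ≡ 9 (mod 11).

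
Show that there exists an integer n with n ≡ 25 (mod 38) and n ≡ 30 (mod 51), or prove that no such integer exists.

n = 1203

gcd(38, 51) = 1, so the Chinese Remainder Theorem guarantees exactly one residue class mod 1938 satisfying both.
Write n = 25 + 38t and require 25 + 38t ≡ 30 (mod 51), i.e. 38t ≡ 5 (mod 51).
Since 38·47 = 1786 = 35·51 + 1, the inverse of 38 mod 51 is 47.
Multiplying by 47: t ≡ 47·5 = 235 ≡ 31 (mod 51).
With t = 31: n = 25 + 38·31 = 1203.
Check: 1203 mod 38 = 25, 1203 mod 51 = 30. ✓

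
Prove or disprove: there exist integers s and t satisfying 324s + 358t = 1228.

s = 6, t = -2

Every value of 324s + 358t is a multiple of gcd(324, 358) = 2; since 2 ∣ 1228, solutions exist.
Dividing through by 2 reduces the equation to 162s + 179t = 614.
Euclidean algorithm: 179 = 1·162 + 17, 162 = 9·17 + 9, 17 = 1·9 + 8, 9 = 1·8 + 1, 8 = 8·1 + 0.
Unwinding: 1 = 9 − 1·8 = 9 − (17 − 1·9) = −17 + 2·9 = −17 + 2·(162 − 9·17) = 2·162 − 19·17 = 2·162 − 19·(179 − 1·162) = −19·179 + 21·162, i.e. 162·21 + 179·(-19) = 1.
Times 614: 162·12894 + 179·(-11666) = 614, so (12894, -11666) solves it.
The general solution is s = 12894 + 179k, t = -11666 − 162k; taking k = -72 gives the smaller pair s = 6, t = -2.
Check: 324·6 + 358·(-2) = 1944 − 716 = 1228. ✓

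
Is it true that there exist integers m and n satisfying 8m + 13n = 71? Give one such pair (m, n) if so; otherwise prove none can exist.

Since gcd(8, 13) = 1, every integer is an integer combination of 8 and 13.
Dividing repeatedly: 13 = 1·8 + 5, 8 = 1·5 + 3, 5 = 1·3 + 2, 3 = 1·2 + 1, 2 = 2·1 + 0.
Unwinding: 1 = 3 − 1·2 = 3 − (5 − 1·3) = −5 + 2·3 = −5 + 2·(8 − 1·5) = 2·8 − 3·5 = 2·8 − 3·(13 − 1·8) = −3·13 + 5·8, i.e. 8·5 + 13·(-3) = 1.
Times 71: 8·355 + 13·(-213) = 71, so (355, -213) solves it.
The general solution is m = 355 + 13k, n = -213 − 8k; taking k = -27 gives the smaller pair m = 4, n = 3.
Indeed 8·4 + 13·3 = 32 + 39 = 71.

m = 4, n = 3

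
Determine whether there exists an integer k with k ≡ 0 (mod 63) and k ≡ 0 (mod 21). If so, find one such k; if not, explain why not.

The moduli are not coprime: gcd(63, 21) = 21. Compatibility requires 21 ∣ (0 − 0) = 0, which holds, so solutions exist.
In fact k = 0 itself already satisfies 0 mod 21 = 0.
Indeed 0 ≡ 0 (mod 63) and 0 ≡ 0 (mod 21).

k = 0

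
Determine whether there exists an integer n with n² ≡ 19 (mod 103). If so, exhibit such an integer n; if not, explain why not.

Take n = 15. Then 15² = 225 = 2·103 + 19, so 15² ≡ 19 (mod 103).

n = 15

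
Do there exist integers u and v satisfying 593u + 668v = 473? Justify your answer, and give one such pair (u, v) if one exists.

u = 537, v = -476

Since gcd(593, 668) = 1, every integer is an integer combination of 593 and 668.
Run the Euclidean algorithm on 668 and 593: 668 = 1·593 + 75, 593 = 7·75 + 68, 75 = 1·68 + 7, 68 = 9·7 + 5, 7 = 1·5 + 2, 5 = 2·2 + 1, 2 = 2·1 + 0.
Back-substituting, 1 = 5 − 2·2 = 5 − 2·(7 − 1·5) = −2·7 + 3·5 = −2·7 + 3·(68 − 9·7) = 3·68 − 29·7 = 3·68 − 29·(75 − 1·68) = −29·75 + 32·68 = −29·75 + 32·(593 − 7·75) = 32·593 − 253·75 = 32·593 − 253·(668 − 1·593) = −253·668 + 285·593; that is, 593·285 + 668·(-253) = 1.
Scaling by 473 gives the particular solution (u, v) = (134805, -119669).
Shifting by a multiple of (668, −593) keeps it a solution: u = 134805 − 201·668 = 537, v = -119669 + 201·593 = -476.
Check: 593·537 + 668·(-476) = 318441 − 317968 = 473. ✓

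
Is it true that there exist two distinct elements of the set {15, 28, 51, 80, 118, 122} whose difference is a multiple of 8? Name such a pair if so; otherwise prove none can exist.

Residues mod 8: 15↦7, 28↦4, 51↦3, 80↦0, 118↦6, 122↦2.
No residue repeats among the 6 elements, so no pair has difference ≡ 0 (mod 8).

No such pair exists.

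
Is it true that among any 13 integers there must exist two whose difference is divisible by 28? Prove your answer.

Take the 13 consecutive integers 118, 119, …, 130: their residues mod 28 are all distinct because 13 ≤ 28.
Any two of them differ by at most 12 < 28 and by at least 1, so no difference is a multiple of 28.

No; for instance {118, 119, 120, 121, 122, 123, 124, 125, 126, 127, 128, 129, 130} is a counterexample.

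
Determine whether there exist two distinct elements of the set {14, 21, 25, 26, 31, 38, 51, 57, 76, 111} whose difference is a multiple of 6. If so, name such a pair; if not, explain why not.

Both 14 and 26 leave remainder 2 on division by 6; their difference 12 = 2·6 is a multiple of 6.

14 and 26 are such a pair.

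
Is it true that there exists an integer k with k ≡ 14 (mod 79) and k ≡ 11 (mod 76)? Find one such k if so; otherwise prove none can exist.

Since 79 and 76 share no common factor, CRT says the pair of congruences has a solution (unique mod 6004).
Any solution of the first congruence is k = 14 + 79t; substituting into the second, 79t ≡ 11 − 14 ≡ 73 (mod 76).
79 ≡ 3 (mod 76), so this reads 3t ≡ 73 (mod 76). Since 3·51 = 153 = 2·76 + 1, the inverse of 3 mod 76 is 51.
Therefore t ≡ 51·73 = 3723 ≡ 75 (mod 76).
With t = 75: k = 14 + 79·75 = 5939.
Check: 5939 mod 79 = 14, 5939 mod 76 = 11. ✓

k = 5939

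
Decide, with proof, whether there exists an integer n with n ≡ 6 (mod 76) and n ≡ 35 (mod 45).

gcd(76, 45) = 1, so the Chinese Remainder Theorem guarantees exactly one residue class mod 3420 satisfying both.
Any solution of the first congruence is n = 6 + 76t; substituting into the second, 76t ≡ 35 − 6 ≡ 29 (mod 45).
76 ≡ 31 (mod 45), so this reads 31t ≡ 29 (mod 45). Since 31·16 = 496 = 11·45 + 1, the inverse of 31 mod 45 is 16.
Therefore t ≡ 16·29 = 464 ≡ 14 (mod 45).
With t = 14: n = 6 + 76·14 = 1070.
Verify: 1070 = 14·76 + 6 and 1070 = 23·45 + 35. ✓

n = 1070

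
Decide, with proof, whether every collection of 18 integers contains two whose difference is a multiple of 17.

Each integer lies in one of the 17 residue classes modulo 17.
Placing 18 integers into 17 classes, some class receives at least two — say a and b.
Equal remainders mean a − b ≡ 0 (mod 17), so 17 divides their difference.

True.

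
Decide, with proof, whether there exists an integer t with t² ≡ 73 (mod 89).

t = 47 works: 47² = 2209, and 2209 − 73 = 2136 = 24·89.

t = 47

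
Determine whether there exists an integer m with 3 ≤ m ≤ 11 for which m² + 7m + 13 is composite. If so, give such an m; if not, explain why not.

m = 10

At m = 10: 10² + 7·10 + 13 = 183 = 3·61, which is composite.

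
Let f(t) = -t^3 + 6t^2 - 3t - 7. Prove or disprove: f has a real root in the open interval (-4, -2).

f(-4) = 165 and f(-2) = 31, both positive, so a sign-change argument is unavailable; we show f keeps this sign on the whole interval.
Substitute t = -2 − u, where 0 < u < 2 on the interval. Expanding, f(-2 − u) = u^3 + 12u^2 + 39u + 31.
The nonzero coefficients here are all positive, so for u > 0 every term is positive (or zero), and the constant term 31 is strictly positive.
So f is strictly positive on (-4, -2); no root exists in the interval.

No such root exists.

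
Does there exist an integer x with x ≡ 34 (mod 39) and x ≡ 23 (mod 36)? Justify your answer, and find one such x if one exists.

Both moduli are multiples of 3 = gcd(39, 36), so any solution would satisfy x ≡ 34 and x ≡ 23 modulo 3 simultaneously.
However 34 ≡ 1 and 23 ≡ 2 (mod 3), and 1 ≠ 2.
Therefore no such x exists.

No, no such integer exists.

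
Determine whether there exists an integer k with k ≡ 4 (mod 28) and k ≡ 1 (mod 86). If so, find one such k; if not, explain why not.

No such integer exists.

Both moduli are multiples of 2 = gcd(28, 86), so any solution would satisfy k ≡ 4 and k ≡ 1 modulo 2 simultaneously.
But 4 mod 2 = 0 while 1 mod 2 = 1, a contradiction.
Therefore no such k exists.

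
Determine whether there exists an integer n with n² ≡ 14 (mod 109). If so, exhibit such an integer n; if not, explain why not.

Apply Euler's criterion with the prime 109: 14 is a quadratic residue iff 14^54 ≡ 1 (mod 109), and a non-residue iff it is ≡ −1.
Squaring successively (mod 109): 14^2 = 196 ≡ 87; 14^4 ≡ 87² = 7569 ≡ 48; 14^8 ≡ 48² = 2304 ≡ 15; 14^16 ≡ 15² = 225 ≡ 7; 14^32 ≡ 7² = 49 ≡ 49.
Since 54 = 32 + 16 + 4 + 2, 14^54 ≡ 49 · 7 · 48 · 87; multiplying out mod 109: 49·7 = 343 ≡ 16, then 16·48 = 768 ≡ 5, then 5·87 = 435 ≡ 108. Thus 14^54 ≡ 108 ≡ −1 (mod 109).
The value −1 means 14 is a non-residue modulo 109, so n² ≡ 14 (mod 109) is impossible.

No, no such integer exists.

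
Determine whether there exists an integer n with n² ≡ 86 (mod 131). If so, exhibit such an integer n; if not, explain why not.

No such integer exists.

131 is prime, so by Euler's criterion 86 is a square mod 131 iff 86^((131−1)/2) = 86^65 ≡ 1 (mod 131).
Squaring successively (mod 131): 86^2 = 7396 ≡ 60; 86^4 ≡ 60² = 3600 ≡ 63; 86^8 ≡ 63² = 3969 ≡ 39; 86^16 ≡ 39² = 1521 ≡ 80; 86^32 ≡ 80² = 6400 ≡ 112; 86^64 ≡ 112² = 12544 ≡ 99.
Since 65 = 64 + 1, 86^65 ≡ 99 · 86; multiplying out mod 131: 99·86 = 8514 ≡ 130. Thus 86^65 ≡ 130 ≡ −1 (mod 131).
The value −1 means 86 is a non-residue modulo 131, so n² ≡ 86 (mod 131) is impossible.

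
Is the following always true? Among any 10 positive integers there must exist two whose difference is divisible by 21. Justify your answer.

No, the set {35, 36, 37, 38, 39, 40, 41, 42, 43, 44} is a counterexample.

Consider the 10 integers 35, 36, …, 44. They lie in distinct residue classes modulo 21, since 10 ≤ 21.
No two share a residue, so no pair has difference divisible by 21; the claim fails for this set.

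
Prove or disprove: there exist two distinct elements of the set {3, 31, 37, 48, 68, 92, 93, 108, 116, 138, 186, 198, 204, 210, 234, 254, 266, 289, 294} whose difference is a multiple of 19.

No, no such pair exists.

Residues mod 19: 3↦3, 31↦12, 37↦18, 48↦10, 68↦11, 92↦16, 93↦17, 108↦13, 116↦2, 138↦5, 186↦15, 198↦8, 204↦14, 210↦1, 234↦6, 254↦7, 266↦0, 289↦4, 294↦9.
All 19 residues are distinct, so no two elements differ by a multiple of 19.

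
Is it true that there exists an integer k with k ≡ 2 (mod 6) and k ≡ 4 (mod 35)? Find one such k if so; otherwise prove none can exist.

Since 6 and 35 share no common factor, CRT says the pair of congruences has a solution (unique mod 210).
Any solution of the first congruence is k = 2 + 6t; substituting into the second, 6t ≡ 4 − 2 ≡ 2 (mod 35).
Invert 6 mod 35 by the Euclidean algorithm: 35 = 5·6 + 5, 6 = 1·5 + 1, 5 = 5·1 + 0; back-substituting, 1 = 6 − 1·5 = 6 − (35 − 5·6) = −35 + 6·6. Hence 6·6 ≡ 1, so 6⁻¹ ≡ 6 (mod 35).
Therefore t ≡ 6·2 = 12 (mod 35).
With t = 12: k = 2 + 6·12 = 74.
Verify: 74 = 12·6 + 2 and 74 = 2·35 + 4. ✓

k = 74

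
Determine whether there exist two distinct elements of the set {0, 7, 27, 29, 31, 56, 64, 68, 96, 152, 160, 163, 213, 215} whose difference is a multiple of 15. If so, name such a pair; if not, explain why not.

No, no such pair exists.

Two integers differ by a multiple of 15 exactly when they have the same residue mod 15. The residues are 0↦0, 7↦7, 27↦12, 29↦14, 31↦1, 56↦11, 64↦4, 68↦8, 96↦6, 152↦2, 160↦10, 163↦13, 213↦3, 215↦5.
These 14 residues are pairwise different, hence no difference of two elements is divisible by 15.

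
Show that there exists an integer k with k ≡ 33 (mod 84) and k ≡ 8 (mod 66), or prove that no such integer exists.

Reduce both congruences modulo 6, which divides 84 and 66: they say k ≡ 33 (mod 6) and k ≡ 8 (mod 6).
But 33 mod 6 = 3 while 8 mod 6 = 2, a contradiction.
Hence the system has no solution.

There is no such integer.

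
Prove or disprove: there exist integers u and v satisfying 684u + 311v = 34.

u = 141, v = -310

Since gcd(684, 311) = 1, every integer is an integer combination of 684 and 311.
Run the Euclidean algorithm on 684 and 311: 684 = 2·311 + 62, 311 = 5·62 + 1, 62 = 62·1 + 0.
Unwinding: 1 = 311 − 5·62 = 311 − 5·(684 − 2·311) = −5·684 + 11·311, i.e. 684·(-5) + 311·11 = 1.
Scaling by 34 gives the particular solution (u, v) = (-170, 374).
Adding 1·311 to u and subtracting 1·684 from v gives the tidier solution (141, -310).
Check: 684·141 + 311·(-310) = 96444 − 96410 = 34. ✓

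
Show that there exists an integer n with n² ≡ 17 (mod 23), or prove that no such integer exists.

23 is prime, so by Euler's criterion 17 is a square mod 23 iff 17^((23−1)/2) = 17^11 ≡ 1 (mod 23).
Squaring successively (mod 23): 17^2 = 289 ≡ 13; 17^4 ≡ 13² = 169 ≡ 8; 17^8 ≡ 8² = 64 ≡ 18.
Since 11 = 8 + 2 + 1, 17^11 ≡ 18 · 13 · 17; multiplying out mod 23: 18·13 = 234 ≡ 4, then 4·17 = 68 ≡ 22. Thus 17^11 ≡ 22 ≡ −1 (mod 23).
The value −1 means 17 is a non-residue modulo 23, so n² ≡ 17 (mod 23) is impossible.

There is no such integer.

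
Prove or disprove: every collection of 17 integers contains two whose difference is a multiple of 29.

No; for instance {69, 70, 71, 72, 73, 74, 75, 76, 77, 78, 79, 80, 81, 82, 83, 84, 85} is a counterexample.

Consider the 17 integers 69, 70, …, 85. They lie in distinct residue classes modulo 29, since 17 ≤ 29.
Any two of them differ by at most 16 < 29 and by at least 1, so no difference is a multiple of 29.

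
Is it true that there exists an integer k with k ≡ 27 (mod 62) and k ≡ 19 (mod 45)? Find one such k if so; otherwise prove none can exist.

gcd(62, 45) = 1, so the Chinese Remainder Theorem guarantees exactly one residue class mod 2790 satisfying both.
Any solution of the first congruence is k = 27 + 62t; substituting into the second, 62t ≡ 19 − 27 ≡ 37 (mod 45).
62 ≡ 17 (mod 45), so this reads 17t ≡ 37 (mod 45). To invert 17 modulo 45: 45 = 2·17 + 11, 17 = 1·11 + 6, 11 = 1·6 + 5, 6 = 1·5 + 1, 5 = 5·1 + 0, and unwinding, 1 = 6 − 1·5 = 6 − (11 − 1·6) = −11 + 2·6 = −11 + 2·(17 − 1·11) = 2·17 − 3·11 = 2·17 − 3·(45 − 2·17) = −3·45 + 8·17. Thus 17⁻¹ ≡ 8 (mod 45).
Therefore t ≡ 8·37 = 296 ≡ 26 (mod 45).
Taking t = 26 gives k = 27 + 62·26 = 1639.
Check: 1639 mod 62 = 27, 1639 mod 45 = 19. ✓

k = 1639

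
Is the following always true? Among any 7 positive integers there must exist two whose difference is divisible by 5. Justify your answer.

Yes.

Each integer lies in one of the 5 residue classes modulo 5.
Since 7 > 5, two of the 7 integers must share a residue class by the pigeonhole principle; call them a and b.
Then a ≡ b (mod 5), i.e. 5 ∣ (a − b).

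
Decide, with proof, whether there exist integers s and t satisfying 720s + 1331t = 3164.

720 and 1331 are coprime, so 720s + 1331t ranges over all of ℤ.
Dividing repeatedly: 1331 = 1·720 + 611, 720 = 1·611 + 109, 611 = 5·109 + 66, 109 = 1·66 + 43, 66 = 1·43 + 23, 43 = 1·23 + 20, 23 = 1·20 + 3, 20 = 6·3 + 2, 3 = 1·2 + 1, 2 = 2·1 + 0.
Working back up the chain: 1 = 3 − 1·2 = 3 − (20 − 6·3) = −20 + 7·3 = −20 + 7·(23 − 1·20) = 7·23 − 8·20 = 7·23 − 8·(43 − 1·23) = −8·43 + 15·23 = −8·43 + 15·(66 − 1·43) = 15·66 − 23·43 = 15·66 − 23·(109 − 1·66) = −23·109 + 38·66 = −23·109 + 38·(611 − 5·109) = 38·611 − 213·109 = 38·611 − 213·(720 − 1·611) = −213·720 + 251·611 = −213·720 + 251·(1331 − 1·720) = 251·1331 − 464·720. So 720·(-464) + 1331·251 = 1.
Scaling by 3164 gives the particular solution (s, t) = (-1468096, 794164).
The general solution is s = -1468096 + 1331k, t = 794164 − 720k; taking k = 1104 gives the smaller pair s = 1328, t = -716.
Check: 720·1328 + 1331·(-716) = 956160 − 952996 = 3164. ✓

s = 1328, t = -716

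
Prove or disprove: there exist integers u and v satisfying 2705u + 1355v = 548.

Any value of 2705u + 1355v is a multiple of gcd(2705, 1355) = 5.
But 548 = 5·109 + 3, so 5 ∤ 548.
Therefore 2705u + 1355v = 548 has no solution in integers.

There are no such integers.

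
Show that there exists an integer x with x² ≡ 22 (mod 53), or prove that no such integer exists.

No such integer exists.

53 is prime, so by Euler's criterion 22 is a square mod 53 iff 22^((53−1)/2) = 22^26 ≡ 1 (mod 53).
Squaring successively (mod 53): 22^2 = 484 ≡ 7; 22^4 ≡ 7² = 49 ≡ 49; 22^8 ≡ 49² = 2401 ≡ 16; 22^16 ≡ 16² = 256 ≡ 44.
Since 26 = 16 + 8 + 2, 22^26 ≡ 44 · 16 · 7; multiplying out mod 53: 44·16 = 704 ≡ 15, then 15·7 = 105 ≡ 52. Thus 22^26 ≡ 52 ≡ −1 (mod 53).
By Euler's criterion 22 is a quadratic non-residue mod 53: no x satisfies x² ≡ 22 (mod 53).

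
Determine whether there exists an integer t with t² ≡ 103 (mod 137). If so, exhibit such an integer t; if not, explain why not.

t = 68 works: 68² = 4624, and 4624 − 103 = 4521 = 33·137.

t = 68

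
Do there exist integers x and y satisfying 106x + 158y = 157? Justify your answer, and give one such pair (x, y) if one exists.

No, no such integers exist.

gcd(106, 158) = 2, so every integer of the form 106x + 158y is a multiple of 2.
But 157 is not a multiple of 2 (it leaves remainder 1).
Hence no integers x, y satisfy the equation.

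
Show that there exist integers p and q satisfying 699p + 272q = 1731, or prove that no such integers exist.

p = 41, q = -99

Since gcd(699, 272) = 1, every integer is an integer combination of 699 and 272.
Euclidean algorithm: 699 = 2·272 + 155, 272 = 1·155 + 117, 155 = 1·117 + 38, 117 = 3·38 + 3, 38 = 12·3 + 2, 3 = 1·2 + 1, 2 = 2·1 + 0.
Working back up the chain: 1 = 3 − 1·2 = 3 − (38 − 12·3) = −38 + 13·3 = −38 + 13·(117 − 3·38) = 13·117 − 40·38 = 13·117 − 40·(155 − 1·117) = −40·155 + 53·117 = −40·155 + 53·(272 − 1·155) = 53·272 − 93·155 = 53·272 − 93·(699 − 2·272) = −93·699 + 239·272. So 699·(-93) + 272·239 = 1.
Scaling by 1731 gives the particular solution (p, q) = (-160983, 413709).
Adding 592·272 to p and subtracting 592·699 from q gives the tidier solution (41, -99).
Check: 699·41 + 272·(-99) = 28659 − 26928 = 1731. ✓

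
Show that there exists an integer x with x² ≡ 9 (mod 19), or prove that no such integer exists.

x = 16

x = 16 works: 16² = 256, and 256 − 9 = 247 = 13·19.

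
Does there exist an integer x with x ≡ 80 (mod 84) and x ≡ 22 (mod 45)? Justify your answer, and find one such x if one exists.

There is no such integer.

Reduce both congruences modulo 3, which divides 84 and 45: they say x ≡ 80 (mod 3) and x ≡ 22 (mod 3).
But 80 mod 3 = 2 while 22 mod 3 = 1, a contradiction.
So no integer satisfies both congruences.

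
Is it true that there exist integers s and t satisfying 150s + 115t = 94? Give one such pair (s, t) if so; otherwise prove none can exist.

No, no such integers exist.

gcd(150, 115) = 5, so every integer of the form 150s + 115t is a multiple of 5.
But 94 is not a multiple of 5 (it leaves remainder 4).
So the equation is unsolvable over ℤ.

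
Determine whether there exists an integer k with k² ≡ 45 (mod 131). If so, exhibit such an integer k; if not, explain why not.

k = 62

k = 62 works: 62² = 3844, and 3844 − 45 = 3799 = 29·131.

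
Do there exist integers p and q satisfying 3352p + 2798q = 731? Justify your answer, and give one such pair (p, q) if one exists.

Any value of 3352p + 2798q is a multiple of gcd(3352, 2798) = 2.
But 731 = 2·365 + 1, so 2 ∤ 731.
So the equation is unsolvable over ℤ.

No, no such integers exist.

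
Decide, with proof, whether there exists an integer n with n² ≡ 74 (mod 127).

n = 70

Take n = 70. Then 70² = 4900 = 38·127 + 74, so 70² ≡ 74 (mod 127).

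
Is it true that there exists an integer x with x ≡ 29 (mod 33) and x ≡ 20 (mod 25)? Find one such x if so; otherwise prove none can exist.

Since 33 and 25 share no common factor, CRT says the pair of congruences has a solution (unique mod 825).
Any solution of the first congruence is x = 29 + 33t; substituting into the second, 33t ≡ 20 − 29 ≡ 16 (mod 25).
33 ≡ 8 (mod 25), so this reads 8t ≡ 16 (mod 25). Since 8·22 = 176 = 7·25 + 1, the inverse of 8 mod 25 is 22.
Therefore t ≡ 22·16 = 352 ≡ 2 (mod 25).
With t = 2: x = 29 + 33·2 = 95.
Indeed 95 ≡ 29 (mod 33) and 95 ≡ 20 (mod 25).

x = 95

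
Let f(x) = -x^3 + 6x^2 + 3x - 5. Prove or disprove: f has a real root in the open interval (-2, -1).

f(-2) = 21 and f(-1) = -1, which have opposite signs.
f is continuous everywhere (it is a polynomial), in particular on [-2, -1].
By the Intermediate Value Theorem, f takes the value 0 somewhere in the open interval.

Such a root exists.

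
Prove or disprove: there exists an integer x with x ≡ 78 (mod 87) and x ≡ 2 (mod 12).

Both moduli are multiples of 3 = gcd(87, 12), so any solution would satisfy x ≡ 78 and x ≡ 2 modulo 3 simultaneously.
However 78 ≡ 0 and 2 ≡ 2 (mod 3), and 0 ≠ 2.
Therefore no such x exists.

No such integer exists.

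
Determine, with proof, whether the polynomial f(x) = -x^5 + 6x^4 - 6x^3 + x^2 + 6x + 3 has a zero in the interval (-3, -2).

f(-3) = 885 and f(-2) = 171, both positive, so a sign-change argument is unavailable; we show f keeps this sign on the whole interval.
Substitute x = -2 − u, where 0 < u < 1 on the interval. Expanding, f(-2 − u) = u^5 + 16u^4 + 94u^3 + 261u^2 + 342u + 171.
All 6 nonzero coefficients of this polynomial in u are positive; hence for u > 0 the value is a sum of positive terms (the constant 171 among them).
So f is strictly positive on (-3, -2); no root exists in the interval.

No such root exists.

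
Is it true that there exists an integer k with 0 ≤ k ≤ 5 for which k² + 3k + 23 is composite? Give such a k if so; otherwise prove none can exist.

At k = 2: 2² + 3·2 + 23 = 33 = 3·11, which is composite.

k = 2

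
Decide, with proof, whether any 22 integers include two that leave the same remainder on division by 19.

Yes, this is always true.

Partition the integers by their residue mod 19; there are 19 classes.
With 22 integers and only 19 classes, the pigeonhole principle forces two of them, say a and b, into the same class.
So a and b have equal remainders mod 19, which is exactly what was to be shown.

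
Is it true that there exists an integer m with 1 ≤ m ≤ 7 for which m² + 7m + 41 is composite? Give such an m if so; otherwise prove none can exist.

m = 1

At m = 1: 1² + 7·1 + 41 = 49 = 7·7, which is composite.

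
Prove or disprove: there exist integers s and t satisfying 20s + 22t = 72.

s = 8, t = -4

gcd(20, 22) = 2, and 2 divides 72, so integer solutions exist.
Dividing through by 2 reduces the equation to 10s + 11t = 36.
Euclidean algorithm: 11 = 1·10 + 1, 10 = 10·1 + 0.
Unwinding: 1 = 11 − 1·10, i.e. 10·(-1) + 11·1 = 1.
Times 36: 10·(-36) + 11·36 = 36, so (-36, 36) solves it.
Shifting by a multiple of (11, −10) keeps it a solution: s = -36 + 4·11 = 8, t = 36 − 4·10 = -4.
Check: 20·8 + 22·(-4) = 160 − 88 = 72. ✓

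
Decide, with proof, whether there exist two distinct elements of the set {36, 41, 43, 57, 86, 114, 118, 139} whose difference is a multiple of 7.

Both 36 and 43 leave remainder 1 on division by 7; their difference 7 = 1·7 is a multiple of 7.

Yes: 36 and 43.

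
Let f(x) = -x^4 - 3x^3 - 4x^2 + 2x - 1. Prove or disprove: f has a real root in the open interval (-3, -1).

The endpoint values f(-3) = -43 and f(-1) = -5 are both negative. Claim: f(x) < 0 for every x in (-3, -1).
Shift to the endpoint -1: with x = -1 − u (0 < u < 2), one computes f(-1 − u) = -u^4 - u^3 - u^2 - 5u - 5.
The nonzero coefficients here are all negative, so for u > 0 every term is negative (or zero), and the constant term -5 is strictly negative.
So f is strictly negative on (-3, -1); no root exists in the interval.

No such root exists.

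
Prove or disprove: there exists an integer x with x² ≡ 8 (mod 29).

There is no such integer.

29 is prime, so by Euler's criterion 8 is a square mod 29 iff 8^((29−1)/2) = 8^14 ≡ 1 (mod 29).
Repeated squaring mod 29: 8^2 = 64 ≡ 6; 8^4 ≡ 6² = 36 ≡ 7; 8^8 ≡ 7² = 49 ≡ 20.
Since 14 = 8 + 4 + 2, 8^14 ≡ 20 · 7 · 6; multiplying out mod 29: 20·7 = 140 ≡ 24, then 24·6 = 144 ≡ 28. Thus 8^14 ≡ 28 ≡ −1 (mod 29).
The value −1 means 8 is a non-residue modulo 29, so x² ≡ 8 (mod 29) is impossible.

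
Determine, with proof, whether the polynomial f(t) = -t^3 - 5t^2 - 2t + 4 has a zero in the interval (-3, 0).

Such a root exists.

f(-3) = -8 and f(0) = 4, which have opposite signs.
f is continuous everywhere (it is a polynomial), in particular on [-3, 0].
By the Intermediate Value Theorem f must vanish at some point of (-3, 0).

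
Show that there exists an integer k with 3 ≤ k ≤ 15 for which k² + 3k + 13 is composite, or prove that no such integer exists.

k = 10

At k = 10: 10² + 3·10 + 13 = 143 = 11·13, which is composite.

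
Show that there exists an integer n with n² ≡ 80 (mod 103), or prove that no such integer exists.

103 is prime, so by Euler's criterion 80 is a square mod 103 iff 80^((103−1)/2) = 80^51 ≡ 1 (mod 103).
Repeated squaring mod 103: 80^2 = 6400 ≡ 14; 80^4 ≡ 14² = 196 ≡ 93; 80^8 ≡ 93² = 8649 ≡ 100; 80^16 ≡ 100² = 10000 ≡ 9; 80^32 ≡ 9² = 81 ≡ 81.
Since 51 = 32 + 16 + 2 + 1, 80^51 ≡ 81 · 9 · 14 · 80; multiplying out mod 103: 81·9 = 729 ≡ 8, then 8·14 = 112 ≡ 9, then 9·80 = 720 ≡ 102. Thus 80^51 ≡ 102 ≡ −1 (mod 103).
By Euler's criterion 80 is a quadratic non-residue mod 103: no n satisfies n² ≡ 80 (mod 103).

No, no such integer exists.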